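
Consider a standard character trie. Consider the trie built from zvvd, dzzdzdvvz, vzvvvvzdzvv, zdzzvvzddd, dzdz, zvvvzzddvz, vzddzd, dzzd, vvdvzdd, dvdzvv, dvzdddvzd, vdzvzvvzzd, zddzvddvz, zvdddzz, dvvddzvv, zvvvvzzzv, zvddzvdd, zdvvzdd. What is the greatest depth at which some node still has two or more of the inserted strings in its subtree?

Equivalently: take the maximum, over all pairs, of their longest common prefix length.
e.g. "dzzd" and "dzzdzdvvz" share the prefix "dzzd" of length 4; no pair shares a longer one.
Longest shared-prefix length: 4

4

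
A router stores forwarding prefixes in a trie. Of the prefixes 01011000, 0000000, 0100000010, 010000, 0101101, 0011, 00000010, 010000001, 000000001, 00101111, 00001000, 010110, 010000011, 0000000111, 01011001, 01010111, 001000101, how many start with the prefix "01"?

9

Filter for entries beginning with "01":
Matches: "010000", "010000001", "0100000010", "010000011", "01010111", "010110", "01011000", "01011001", "0101101"
Count: 9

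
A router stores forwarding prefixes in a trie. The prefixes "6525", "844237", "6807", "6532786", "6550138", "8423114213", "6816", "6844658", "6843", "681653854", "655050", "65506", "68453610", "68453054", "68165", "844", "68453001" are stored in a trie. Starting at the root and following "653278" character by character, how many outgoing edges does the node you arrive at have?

1

The children of the "653278" node are the distinct next characters among strings starting with "653278".
Distinct next characters after "653278": 6.
That node has 1 child edge.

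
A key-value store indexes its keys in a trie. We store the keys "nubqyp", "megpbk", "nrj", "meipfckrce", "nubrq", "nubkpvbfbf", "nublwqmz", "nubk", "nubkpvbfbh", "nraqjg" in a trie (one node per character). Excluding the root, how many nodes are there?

For each word, the new-node count is its length minus the longest prefix already in the trie:
  "nubqyp" → 6 new (n, u, b, q, y, p)
  "megpbk" → 6 new (m, e, g, p, b, k)
  "nrj" → prefix "n" already present; 2 new (r, j)
  "meipfckrce" → prefix "me" already present; 8 new (i, p, f, c, k, r, c, e)
  "nubrq" → prefix "nub" already present; 2 new (r, q)
  "nubkpvbfbf" → prefix "nub" already present; 7 new (k, p, v, b, f, b, f)
  "nublwqmz" → prefix "nub" already present; 5 new (l, w, q, m, z)
  "nubk" → prefix "nubk" already present; 0 new (none)
  "nubkpvbfbh" → prefix "nubkpvbfb" already present; 1 new (h)
  "nraqjg" → prefix "nr" already present; 4 new (a, q, j, g)
Total nodes = 6 + 6 + 2 + 8 + 2 + 7 + 5 + 0 + 1 + 4 = 41

41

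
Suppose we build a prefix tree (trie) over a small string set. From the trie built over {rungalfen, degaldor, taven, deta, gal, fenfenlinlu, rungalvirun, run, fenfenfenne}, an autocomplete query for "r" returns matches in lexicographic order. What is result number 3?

Filter for "r…" and sort: "run", "rungalfen", "rungalvirun"
The 3rd is rungalvirun.

rungalvirun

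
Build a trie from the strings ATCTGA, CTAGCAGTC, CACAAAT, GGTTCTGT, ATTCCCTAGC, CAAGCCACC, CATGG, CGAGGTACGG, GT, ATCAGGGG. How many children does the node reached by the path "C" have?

The children of the "C" node are the distinct next characters among strings starting with "C".
Characters that immediately follow "C" among the stored strings: {A, G, T}.
That node has 3 child edges.

3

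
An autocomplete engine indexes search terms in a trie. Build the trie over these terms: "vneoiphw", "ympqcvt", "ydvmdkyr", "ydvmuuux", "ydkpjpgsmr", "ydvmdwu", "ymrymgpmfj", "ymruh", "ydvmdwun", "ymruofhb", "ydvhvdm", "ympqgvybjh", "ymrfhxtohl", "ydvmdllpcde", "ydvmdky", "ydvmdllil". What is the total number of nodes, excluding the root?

76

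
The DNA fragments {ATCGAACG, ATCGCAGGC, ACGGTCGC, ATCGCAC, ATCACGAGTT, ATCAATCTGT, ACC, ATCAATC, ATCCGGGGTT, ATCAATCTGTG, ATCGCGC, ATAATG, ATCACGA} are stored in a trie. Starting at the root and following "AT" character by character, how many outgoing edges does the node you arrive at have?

The children of the "AT" node are the distinct next characters among strings starting with "AT".
Distinct next characters after "AT": A, C.
That node has 2 child edges.

2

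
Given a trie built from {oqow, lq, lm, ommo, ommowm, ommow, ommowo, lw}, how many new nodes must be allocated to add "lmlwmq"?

4

The longest prefix of "lmlwmq" already in the trie is "lm" (length 2).
New nodes needed: |"lmlwmq"| − 2 = 6 − 2 = 4.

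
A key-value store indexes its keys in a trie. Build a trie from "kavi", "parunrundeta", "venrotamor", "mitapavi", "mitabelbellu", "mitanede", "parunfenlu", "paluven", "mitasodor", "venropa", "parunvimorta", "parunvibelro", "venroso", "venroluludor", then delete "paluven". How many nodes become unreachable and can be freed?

A node on "paluven"'s path can go only if nothing else ends at it or branches off below it.
The suffix "luven" (5 nodes) is used only by "paluven"; the node for "pa" still has the child "r", so pruning stops there.
Nodes removed: 5

5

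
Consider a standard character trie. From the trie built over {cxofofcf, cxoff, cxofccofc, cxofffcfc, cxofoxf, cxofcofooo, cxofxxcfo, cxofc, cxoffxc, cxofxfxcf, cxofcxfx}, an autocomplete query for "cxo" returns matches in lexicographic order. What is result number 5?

cxoff

Words with prefix "cxo", in lexicographic order: "cxofc", "cxofccofc", "cxofcofooo", "cxofcxfx", "cxoff", "cxofffcfc", "cxoffxc", "cxofofcf", "cxofoxf", "cxofxfxcf", "cxofxxcfo"
Position 5: cxoff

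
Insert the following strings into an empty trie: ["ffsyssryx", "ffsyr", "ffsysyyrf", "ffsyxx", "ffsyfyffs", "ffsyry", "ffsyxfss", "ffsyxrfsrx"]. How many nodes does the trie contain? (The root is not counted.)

Trie structure (* marks end of a word):
(root)
└─ f
   └─ f
      └─ s
         └─ y
            ├─ f
            │  └─ y
            │     └─ f
            │        └─ f
            │           └─ s *
            ├─ r *
            │  └─ y *
            ├─ s
            │  ├─ s
            │  │  └─ r
            │  │     └─ y
            │  │        └─ x *
            │  └─ y
            │     └─ y
            │        └─ r
            │           └─ f *
            └─ x
               ├─ f
               │  └─ s
               │     └─ s *
               ├─ r
               │  └─ f
               │     └─ s
               │        └─ r
               │           └─ x *
               └─ x *
Counting every labelled node above: 30.

30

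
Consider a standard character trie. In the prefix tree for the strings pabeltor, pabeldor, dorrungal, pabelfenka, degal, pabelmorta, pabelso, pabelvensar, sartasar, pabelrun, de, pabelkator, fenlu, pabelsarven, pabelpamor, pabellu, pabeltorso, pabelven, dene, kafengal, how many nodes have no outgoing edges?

A leaf is a node with no children — equivalently, the end of a word that is not a proper prefix of any other stored word.
Those words: "degal", "dene", "dorrungal", "fenlu", "kafengal", "pabeldor", "pabelfenka", "pabelkator", "pabellu", "pabelmorta", "pabelpamor", "pabelrun", "pabelsarven", "pabelso", "pabeltorso", "pabelvensar", "sartasar"
Leaf count: 17

17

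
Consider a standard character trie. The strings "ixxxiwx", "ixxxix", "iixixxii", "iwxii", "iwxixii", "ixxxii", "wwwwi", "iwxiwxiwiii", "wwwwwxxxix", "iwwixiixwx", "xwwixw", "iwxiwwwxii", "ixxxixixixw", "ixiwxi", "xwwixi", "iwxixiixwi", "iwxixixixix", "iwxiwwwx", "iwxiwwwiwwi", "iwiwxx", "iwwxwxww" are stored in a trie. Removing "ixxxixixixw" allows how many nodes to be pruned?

5

A node on "ixxxixixixw"'s path can go only if nothing else ends at it or branches off below it.
The suffix "ixixw" (5 nodes) is used only by "ixxxixixixw"; "ixxxix" is itself a stored word, so pruning stops there.
Nodes removed: 5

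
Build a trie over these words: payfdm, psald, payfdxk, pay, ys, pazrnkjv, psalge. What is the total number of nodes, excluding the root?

Trace insertions, counting only characters that open a new branch:
  "payfdm" → 6 new (p, a, y, f, d, m)
  "psald" → prefix "p" already present; 4 new (s, a, l, d)
  "payfdxk" → prefix "payfd" already present; 2 new (x, k)
  "pay" → prefix "pay" already present; 0 new (none)
  "ys" → 2 new (y, s)
  "pazrnkjv" → prefix "pa" already present; 6 new (z, r, n, k, j, v)
  "psalge" → prefix "psal" already present; 2 new (g, e)
Total nodes = 6 + 4 + 2 + 0 + 2 + 6 + 2 = 22

22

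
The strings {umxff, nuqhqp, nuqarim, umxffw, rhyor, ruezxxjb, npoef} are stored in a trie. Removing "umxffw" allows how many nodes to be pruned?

1

After clearing the end-marker at "umxffw", prune upward until reaching a node still needed by another word.
The suffix "w" (1 node) is used only by "umxffw"; "umxff" is itself a stored word, so pruning stops there.
Nodes removed: 1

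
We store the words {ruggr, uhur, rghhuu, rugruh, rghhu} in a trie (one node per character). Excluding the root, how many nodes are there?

Insert word by word; a character creates a node only if that edge doesn't already exist:
  "ruggr" → 5 new (r, u, g, g, r)
  "uhur" → 4 new (u, h, u, r)
  "rghhuu" → prefix "r" already present; 5 new (g, h, h, u, u)
  "rugruh" → prefix "rug" already present; 3 new (r, u, h)
  "rghhu" → prefix "rghhu" already present; 0 new (none)
Total nodes = 5 + 4 + 5 + 3 + 0 = 17

17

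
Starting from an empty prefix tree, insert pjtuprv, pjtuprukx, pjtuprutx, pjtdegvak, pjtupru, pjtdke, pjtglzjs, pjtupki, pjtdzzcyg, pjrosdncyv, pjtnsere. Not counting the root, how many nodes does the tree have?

45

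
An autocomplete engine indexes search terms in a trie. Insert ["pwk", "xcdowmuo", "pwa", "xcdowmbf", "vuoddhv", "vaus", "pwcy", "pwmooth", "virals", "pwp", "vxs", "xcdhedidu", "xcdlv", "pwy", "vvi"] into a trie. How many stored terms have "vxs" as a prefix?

Walk to "vxs"; the words in its subtree are exactly those with that prefix.
Words under "vxs": vxs
Count: 1

1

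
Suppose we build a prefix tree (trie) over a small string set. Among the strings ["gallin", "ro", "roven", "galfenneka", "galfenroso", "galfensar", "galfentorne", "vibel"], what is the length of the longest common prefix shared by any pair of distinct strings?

Equivalently: take the maximum, over all pairs, of their longest common prefix length.
"galfenneka" and "galfenroso" agree on "galfen" (6 characters) before diverging; nothing deeper is shared.
Longest shared-prefix length: 6

6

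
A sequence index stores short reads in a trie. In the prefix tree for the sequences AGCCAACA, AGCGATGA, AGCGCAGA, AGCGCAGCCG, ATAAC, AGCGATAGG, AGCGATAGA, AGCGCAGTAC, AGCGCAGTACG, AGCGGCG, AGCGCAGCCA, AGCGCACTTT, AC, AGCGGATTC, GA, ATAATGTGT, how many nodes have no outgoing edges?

A leaf is a node with no children — equivalently, the end of a word that is not a proper prefix of any other stored word.
Those words: "AC", "AGCCAACA", "AGCGATAGA", "AGCGATAGG", "AGCGATGA", "AGCGCACTTT", "AGCGCAGA", "AGCGCAGCCA", "AGCGCAGCCG", "AGCGCAGTACG", "AGCGGATTC", "AGCGGCG", "ATAAC", "ATAATGTGT", "GA"
Leaf count: 15

15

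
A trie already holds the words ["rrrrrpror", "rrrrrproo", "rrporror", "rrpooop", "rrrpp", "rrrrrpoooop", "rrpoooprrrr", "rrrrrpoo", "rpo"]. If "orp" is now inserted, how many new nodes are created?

3

Nothing in the trie begins with "o"; the whole of "orp" is new.
3 − 0 = 3 new nodes.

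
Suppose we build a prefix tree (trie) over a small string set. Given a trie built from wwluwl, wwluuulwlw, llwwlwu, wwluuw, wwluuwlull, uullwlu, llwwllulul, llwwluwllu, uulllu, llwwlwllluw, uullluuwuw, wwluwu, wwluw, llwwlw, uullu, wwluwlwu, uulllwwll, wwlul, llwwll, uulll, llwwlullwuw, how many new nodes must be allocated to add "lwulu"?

Walking "lwulu" from the root, the first 1 characters ("l") follow existing edges; "w" is the first miss.
Each of the 4 remaining characters creates one node.

4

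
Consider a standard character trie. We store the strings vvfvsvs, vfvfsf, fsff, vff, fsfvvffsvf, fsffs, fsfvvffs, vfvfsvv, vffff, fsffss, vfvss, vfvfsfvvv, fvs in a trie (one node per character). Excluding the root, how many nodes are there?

37

Trie structure (* marks end of a word):
(root)
├─ f
│  ├─ s
│  │  └─ f
│  │     ├─ f *
│  │     │  └─ s *
│  │     │     └─ s *
│  │     └─ v
│  │        └─ v
│  │           └─ f
│  │              └─ f
│  │                 └─ s *
│  │                    └─ v
│  │                       └─ f *
│  └─ v
│     └─ s *
└─ v
   ├─ f
   │  ├─ f *
   │  │  └─ f
   │  │     └─ f *
   │  └─ v
   │     ├─ f
   │     │  └─ s
   │     │     ├─ f *
   │     │     │  └─ v
   │     │     │     └─ v
   │     │     │        └─ v *
   │     │     └─ v
   │     │        └─ v *
   │     └─ s
   │        └─ s *
   └─ v
      └─ f
         └─ v
            └─ s
               └─ v
                  └─ s *
Counting every labelled node above: 37.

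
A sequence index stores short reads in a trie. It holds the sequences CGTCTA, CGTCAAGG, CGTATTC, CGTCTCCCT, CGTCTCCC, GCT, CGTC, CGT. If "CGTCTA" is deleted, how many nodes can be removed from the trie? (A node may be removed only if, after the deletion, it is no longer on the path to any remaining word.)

After clearing the end-marker at "CGTCTA", prune upward until reaching a node still needed by another word.
The suffix "A" (1 node) is used only by "CGTCTA"; the node for "CGTCT" still has the child "C", so pruning stops there.
Nodes removed: 1

1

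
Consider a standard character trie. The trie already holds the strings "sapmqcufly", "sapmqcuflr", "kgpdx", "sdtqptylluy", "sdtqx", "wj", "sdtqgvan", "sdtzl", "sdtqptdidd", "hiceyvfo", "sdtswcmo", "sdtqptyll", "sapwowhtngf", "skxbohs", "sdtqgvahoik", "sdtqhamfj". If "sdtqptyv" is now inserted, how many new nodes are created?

"sdtqpty" is already a path in the trie; the remaining "v" must be added.
Each of the 1 remaining characters creates one node.

1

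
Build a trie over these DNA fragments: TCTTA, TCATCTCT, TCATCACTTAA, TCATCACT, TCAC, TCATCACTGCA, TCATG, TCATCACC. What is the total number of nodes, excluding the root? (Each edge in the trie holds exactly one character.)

For each word, the new-node count is its length minus the longest prefix already in the trie:
  "TCTTA" → 5 new (T, C, T, T, A)
  "TCATCTCT" → prefix "TC" already present; 6 new (A, T, C, T, C, T)
  "TCATCACTTAA" → prefix "TCATC" already present; 6 new (A, C, T, T, A, A)
  "TCATCACT" → prefix "TCATCACT" already present; 0 new (none)
  "TCAC" → prefix "TCA" already present; 1 new (C)
  "TCATCACTGCA" → prefix "TCATCACT" already present; 3 new (G, C, A)
  "TCATG" → prefix "TCAT" already present; 1 new (G)
  "TCATCACC" → prefix "TCATCAC" already present; 1 new (C)
Total nodes = 5 + 6 + 6 + 0 + 1 + 3 + 1 + 1 = 23

23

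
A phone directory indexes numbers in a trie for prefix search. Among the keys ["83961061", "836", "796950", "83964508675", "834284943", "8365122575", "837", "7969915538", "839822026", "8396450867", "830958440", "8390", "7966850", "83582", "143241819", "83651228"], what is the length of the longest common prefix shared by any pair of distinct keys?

10

Equivalently: take the maximum, over all pairs, of their longest common prefix length.
"8396450867" and "83964508675" agree on "8396450867" (10 characters) before diverging; nothing deeper is shared.
Longest shared-prefix length: 10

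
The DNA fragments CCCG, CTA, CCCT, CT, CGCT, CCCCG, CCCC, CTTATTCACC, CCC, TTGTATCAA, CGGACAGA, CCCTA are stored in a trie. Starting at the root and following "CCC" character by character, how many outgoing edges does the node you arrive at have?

The children of the "CCC" node are the distinct next characters among strings starting with "CCC".
Characters that immediately follow "CCC" among the stored strings: {C, G, T}.
That node has 3 child edges.

3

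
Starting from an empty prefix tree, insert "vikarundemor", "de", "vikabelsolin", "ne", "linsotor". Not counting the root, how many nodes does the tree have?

32

Trie structure (* marks end of a word):
(root)
├─ d
│  └─ e *
├─ l
│  └─ i
│     └─ n
│        └─ s
│           └─ o
│              └─ t
│                 └─ o
│                    └─ r *
├─ n
│  └─ e *
└─ v
   └─ i
      └─ k
         └─ a
            ├─ b
            │  └─ e
            │     └─ l
            │        └─ s
            │           └─ o
            │              └─ l
            │                 └─ i
            │                    └─ n *
            └─ r
               └─ u
                  └─ n
                     └─ d
                        └─ e
                           └─ m
                              └─ o
                                 └─ r *
Counting every labelled node above: 32.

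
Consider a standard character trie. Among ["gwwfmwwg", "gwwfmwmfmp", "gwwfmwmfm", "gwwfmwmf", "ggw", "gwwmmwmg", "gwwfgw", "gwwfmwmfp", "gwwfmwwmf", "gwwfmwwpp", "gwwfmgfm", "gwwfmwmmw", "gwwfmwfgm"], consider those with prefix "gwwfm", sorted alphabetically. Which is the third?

gwwfmwmf

Words with prefix "gwwfm", in lexicographic order: "gwwfmgfm", "gwwfmwfgm", "gwwfmwmf", "gwwfmwmfm", "gwwfmwmfmp", "gwwfmwmfp", "gwwfmwmmw", "gwwfmwwg", "gwwfmwwmf", "gwwfmwwpp"
Position 3: gwwfmwmf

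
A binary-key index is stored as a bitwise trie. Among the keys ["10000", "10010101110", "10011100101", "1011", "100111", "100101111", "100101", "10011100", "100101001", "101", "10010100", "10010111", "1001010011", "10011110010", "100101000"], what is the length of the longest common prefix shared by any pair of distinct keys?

9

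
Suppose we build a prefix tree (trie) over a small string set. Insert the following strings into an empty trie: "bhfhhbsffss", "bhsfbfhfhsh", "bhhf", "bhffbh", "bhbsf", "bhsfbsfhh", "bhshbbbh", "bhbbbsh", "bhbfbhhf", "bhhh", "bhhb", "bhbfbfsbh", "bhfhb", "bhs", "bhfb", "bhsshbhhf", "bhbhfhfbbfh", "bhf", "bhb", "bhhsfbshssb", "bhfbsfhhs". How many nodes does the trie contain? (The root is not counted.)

81

For each word, the new-node count is its length minus the longest prefix already in the trie:
  "bhfhhbsffss" → 11 new (b, h, f, h, h, b, s, f, f, s, s)
  "bhsfbfhfhsh" → prefix "bh" already present; 9 new (s, f, b, f, h, f, h, s, h)
  "bhhf" → prefix "bh" already present; 2 new (h, f)
  "bhffbh" → prefix "bhf" already present; 3 new (f, b, h)
  "bhbsf" → prefix "bh" already present; 3 new (b, s, f)
  "bhsfbsfhh" → prefix "bhsfb" already present; 4 new (s, f, h, h)
  "bhshbbbh" → prefix "bhs" already present; 5 new (h, b, b, b, h)
  "bhbbbsh" → prefix "bhb" already present; 4 new (b, b, s, h)
  "bhbfbhhf" → prefix "bhb" already present; 5 new (f, b, h, h, f)
  "bhhh" → prefix "bhh" already present; 1 new (h)
  "bhhb" → prefix "bhh" already present; 1 new (b)
  "bhbfbfsbh" → prefix "bhbfb" already present; 4 new (f, s, b, h)
  "bhfhb" → prefix "bhfh" already present; 1 new (b)
  "bhs" → prefix "bhs" already present; 0 new (none)
  "bhfb" → prefix "bhf" already present; 1 new (b)
  "bhsshbhhf" → prefix "bhs" already present; 6 new (s, h, b, h, h, f)
  "bhbhfhfbbfh" → prefix "bhb" already present; 8 new (h, f, h, f, b, b, f, h)
  "bhf" → prefix "bhf" already present; 0 new (none)
  "bhb" → prefix "bhb" already present; 0 new (none)
  "bhhsfbshssb" → prefix "bhh" already present; 8 new (s, f, b, s, h, s, s, b)
  "bhfbsfhhs" → prefix "bhfb" already present; 5 new (s, f, h, h, s)
Total nodes = 11 + 9 + 2 + 3 + 3 + 4 + 5 + 4 + 5 + 1 + 1 + 4 + 1 + 0 + 1 + 6 + 8 + 0 + 0 + 8 + 5 = 81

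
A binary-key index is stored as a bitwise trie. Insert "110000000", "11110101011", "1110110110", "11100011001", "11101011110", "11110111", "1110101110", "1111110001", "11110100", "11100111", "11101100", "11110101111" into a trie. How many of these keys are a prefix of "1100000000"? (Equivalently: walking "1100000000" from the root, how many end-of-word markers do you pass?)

1

Walk "1100000000" from the root; an end-of-word marker is hit whenever a stored word is a prefix of "1100000000".
Prefixes of the query that are stored words: "110000000"
Count: 1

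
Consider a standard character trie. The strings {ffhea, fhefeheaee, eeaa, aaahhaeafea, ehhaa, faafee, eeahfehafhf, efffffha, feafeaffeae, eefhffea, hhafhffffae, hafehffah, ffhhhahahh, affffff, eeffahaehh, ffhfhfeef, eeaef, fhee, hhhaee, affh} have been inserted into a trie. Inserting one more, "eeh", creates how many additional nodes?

The longest prefix of "eeh" already in the trie is "ee" (length 2).
So 3 − 2 = 1 new nodes.

1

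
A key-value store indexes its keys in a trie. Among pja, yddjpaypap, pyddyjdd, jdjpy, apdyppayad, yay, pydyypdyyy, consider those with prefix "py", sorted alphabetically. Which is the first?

Words with prefix "py", in lexicographic order: "pyddyjdd", "pydyypdyyy"
The 1st is pyddyjdd.

pyddyjdd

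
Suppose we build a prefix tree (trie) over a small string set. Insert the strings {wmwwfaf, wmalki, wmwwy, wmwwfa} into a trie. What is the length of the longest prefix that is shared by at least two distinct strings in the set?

6

Look for the deepest trie node that still has at least two words in its subtree.
"wmwwfa" and "wmwwfaf" agree on "wmwwfa" (6 characters) before diverging; nothing deeper is shared.
Longest shared-prefix length: 6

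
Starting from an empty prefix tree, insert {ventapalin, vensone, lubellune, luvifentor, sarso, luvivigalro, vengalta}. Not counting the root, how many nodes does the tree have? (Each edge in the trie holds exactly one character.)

48

Trace insertions, counting only characters that open a new branch:
  "ventapalin" → 10 new (v, e, n, t, a, p, a, l, i, n)
  "vensone" → prefix "ven" already present; 4 new (s, o, n, e)
  "lubellune" → 9 new (l, u, b, e, l, l, u, n, e)
  "luvifentor" → prefix "lu" already present; 8 new (v, i, f, e, n, t, o, r)
  "sarso" → 5 new (s, a, r, s, o)
  "luvivigalro" → prefix "luvi" already present; 7 new (v, i, g, a, l, r, o)
  "vengalta" → prefix "ven" already present; 5 new (g, a, l, t, a)
Total nodes = 10 + 4 + 9 + 8 + 5 + 7 + 5 = 48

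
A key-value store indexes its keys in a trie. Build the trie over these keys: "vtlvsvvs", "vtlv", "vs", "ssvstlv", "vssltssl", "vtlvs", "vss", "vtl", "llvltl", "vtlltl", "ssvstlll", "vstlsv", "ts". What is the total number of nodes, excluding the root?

39

Insert word by word; a character creates a node only if that edge doesn't already exist:
  "vtlvsvvs" → 8 new (v, t, l, v, s, v, v, s)
  "vtlv" → prefix "vtlv" already present; 0 new (none)
  "vs" → prefix "v" already present; 1 new (s)
  "ssvstlv" → 7 new (s, s, v, s, t, l, v)
  "vssltssl" → prefix "vs" already present; 6 new (s, l, t, s, s, l)
  "vtlvs" → prefix "vtlvs" already present; 0 new (none)
  "vss" → prefix "vss" already present; 0 new (none)
  "vtl" → prefix "vtl" already present; 0 new (none)
  "llvltl" → 6 new (l, l, v, l, t, l)
  "vtlltl" → prefix "vtl" already present; 3 new (l, t, l)
  "ssvstlll" → prefix "ssvstl" already present; 2 new (l, l)
  "vstlsv" → prefix "vs" already present; 4 new (t, l, s, v)
  "ts" → 2 new (t, s)
Total nodes = 8 + 0 + 1 + 7 + 6 + 0 + 0 + 0 + 6 + 3 + 2 + 4 + 2 = 39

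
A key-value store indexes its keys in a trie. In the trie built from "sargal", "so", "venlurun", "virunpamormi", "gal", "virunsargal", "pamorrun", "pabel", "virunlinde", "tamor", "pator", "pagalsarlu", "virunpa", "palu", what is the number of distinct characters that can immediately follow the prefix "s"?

2

Follow the path "s" to its node, then look at its outgoing edges.
Characters that immediately follow "s" among the stored strings: {a, o}.
That node has 2 child edges.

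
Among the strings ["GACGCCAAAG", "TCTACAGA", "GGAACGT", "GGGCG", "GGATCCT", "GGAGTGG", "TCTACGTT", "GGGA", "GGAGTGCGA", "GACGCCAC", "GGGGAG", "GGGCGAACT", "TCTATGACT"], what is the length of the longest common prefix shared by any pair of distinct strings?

7

Look for the deepest trie node that still has at least two words in its subtree.
e.g. "GACGCCAAAG" and "GACGCCAC" share the prefix "GACGCCA" of length 7; no pair shares a longer one.
Longest shared-prefix length: 7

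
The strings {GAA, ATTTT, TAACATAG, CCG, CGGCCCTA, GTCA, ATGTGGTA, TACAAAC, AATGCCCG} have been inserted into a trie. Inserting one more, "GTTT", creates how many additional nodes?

"GT" is already a path in the trie; the remaining "TT" must be added.
New nodes needed: |"GTTT"| − 2 = 4 − 2 = 2.

2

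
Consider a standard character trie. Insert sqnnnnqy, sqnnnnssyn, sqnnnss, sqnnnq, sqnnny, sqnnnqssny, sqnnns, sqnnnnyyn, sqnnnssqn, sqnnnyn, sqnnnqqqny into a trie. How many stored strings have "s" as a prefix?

11

Walk to "s"; the words in its subtree are exactly those with that prefix.
Matches: "sqnnnnqy", "sqnnnnssyn", "sqnnnnyyn", "sqnnnq", "sqnnnqqqny", "sqnnnqssny", "sqnnns", "sqnnnss", "sqnnnssqn", "sqnnny", "sqnnnyn"
Count: 11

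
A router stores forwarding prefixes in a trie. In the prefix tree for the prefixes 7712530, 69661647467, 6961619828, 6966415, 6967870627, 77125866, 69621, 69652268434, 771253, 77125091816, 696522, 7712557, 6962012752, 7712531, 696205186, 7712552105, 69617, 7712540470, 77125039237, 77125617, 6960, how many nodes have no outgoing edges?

19

Leaves are exactly the stored words that no other stored word extends.
Those words: "6960", "6961619828", "69617", "6962012752", "696205186", "69621", "69652268434", "69661647467", "6966415", "6967870627", "77125039237", "77125091816", "7712530", "7712531", "7712540470", "7712552105", "7712557", "77125617", "77125866"
Leaf count: 19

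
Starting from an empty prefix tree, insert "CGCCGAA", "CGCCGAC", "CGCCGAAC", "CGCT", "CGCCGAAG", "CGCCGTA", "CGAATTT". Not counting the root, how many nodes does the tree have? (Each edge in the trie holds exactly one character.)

18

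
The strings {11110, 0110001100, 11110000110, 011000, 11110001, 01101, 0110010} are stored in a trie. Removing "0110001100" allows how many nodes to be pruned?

4

After clearing the end-marker at "0110001100", prune upward until reaching a node still needed by another word.
The suffix "1100" (4 nodes) is used only by "0110001100"; "011000" is itself a stored word, so pruning stops there.
Nodes removed: 4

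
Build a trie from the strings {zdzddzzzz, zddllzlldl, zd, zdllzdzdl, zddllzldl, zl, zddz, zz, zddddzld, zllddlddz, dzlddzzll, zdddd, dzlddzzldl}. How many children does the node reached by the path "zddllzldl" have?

0

The children of the "zddllzldl" node are the distinct next characters among strings starting with "zddllzldl".
No stored string extends past "zddllzldl".
That node has 0 child edges.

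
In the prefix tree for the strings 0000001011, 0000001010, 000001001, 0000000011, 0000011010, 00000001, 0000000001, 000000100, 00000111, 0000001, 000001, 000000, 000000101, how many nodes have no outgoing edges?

9

Leaves are exactly the stored words that no other stored word extends.
Those words: "0000000001", "0000000011", "00000001", "000000100", "0000001010", "0000001011", "000001001", "0000011010", "00000111"
Leaf count: 9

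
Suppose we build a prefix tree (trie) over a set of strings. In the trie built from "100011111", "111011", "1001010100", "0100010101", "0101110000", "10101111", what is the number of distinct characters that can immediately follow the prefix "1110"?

Walk "1110" from the root, arriving at one node.
Characters that immediately follow "1110" among the stored strings: {1}.
That node has 1 child edge.

1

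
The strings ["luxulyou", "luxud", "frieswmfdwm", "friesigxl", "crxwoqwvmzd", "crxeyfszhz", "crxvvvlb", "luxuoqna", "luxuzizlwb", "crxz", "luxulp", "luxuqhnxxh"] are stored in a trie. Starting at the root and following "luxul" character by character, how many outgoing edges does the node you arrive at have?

Follow the path "luxul" to its node, then look at its outgoing edges.
Characters that immediately follow "luxul" among the stored strings: {p, y}.
That node has 2 child edges.

2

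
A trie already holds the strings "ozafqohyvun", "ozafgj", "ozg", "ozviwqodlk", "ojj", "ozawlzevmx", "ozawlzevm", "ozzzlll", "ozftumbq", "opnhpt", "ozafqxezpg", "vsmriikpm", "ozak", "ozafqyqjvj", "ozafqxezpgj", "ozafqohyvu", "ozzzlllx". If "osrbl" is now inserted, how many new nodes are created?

4

The longest prefix of "osrbl" already in the trie is "o" (length 1).
So 5 − 1 = 4 new nodes.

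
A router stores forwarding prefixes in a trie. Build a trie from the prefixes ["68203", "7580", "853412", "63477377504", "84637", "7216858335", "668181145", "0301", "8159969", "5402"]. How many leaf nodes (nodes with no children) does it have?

Leaves are exactly the stored words that no other stored word extends.
Those words: "0301", "5402", "63477377504", "668181145", "68203", "7216858335", "7580", "8159969", "84637", "853412"
Leaf count: 10

10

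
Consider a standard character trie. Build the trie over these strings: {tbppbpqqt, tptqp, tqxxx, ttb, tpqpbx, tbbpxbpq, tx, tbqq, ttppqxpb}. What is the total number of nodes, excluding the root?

38

Count nodes per top-level branch (shared prefixes stored once):
  't'-branch (tbbpxbpq, tbppbpqqt, tbqq, tpqpbx, tptqp, tqxxx, ttb, ttppqxpb, tx): 38 nodes
Sum: 38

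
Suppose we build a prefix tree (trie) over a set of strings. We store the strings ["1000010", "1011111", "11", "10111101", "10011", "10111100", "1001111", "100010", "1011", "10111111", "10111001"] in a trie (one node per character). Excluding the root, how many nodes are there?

26

Trie structure (* marks end of a word):
(root)
└─ 1
   ├─ 0
   │  ├─ 0
   │  │  ├─ 0
   │  │  │  ├─ 0
   │  │  │  │  └─ 1
   │  │  │  │     └─ 0 *
   │  │  │  └─ 1
   │  │  │     └─ 0 *
   │  │  └─ 1
   │  │     └─ 1 *
   │  │        └─ 1
   │  │           └─ 1 *
   │  └─ 1
   │     └─ 1 *
   │        └─ 1
   │           ├─ 0
   │           │  └─ 0
   │           │     └─ 1 *
   │           └─ 1
   │              ├─ 0
   │              │  ├─ 0 *
   │              │  └─ 1 *
   │              └─ 1 *
   │                 └─ 1 *
   └─ 1 *
Counting every labelled node above: 26.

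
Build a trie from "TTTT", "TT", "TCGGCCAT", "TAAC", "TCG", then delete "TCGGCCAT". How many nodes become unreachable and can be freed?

5

Walk "TCGGCCAT" from the leaf back toward the root, removing each node that no remaining word uses.
The suffix "GCCAT" (5 nodes) is used only by "TCGGCCAT"; "TCG" is itself a stored word, so pruning stops there.
Nodes removed: 5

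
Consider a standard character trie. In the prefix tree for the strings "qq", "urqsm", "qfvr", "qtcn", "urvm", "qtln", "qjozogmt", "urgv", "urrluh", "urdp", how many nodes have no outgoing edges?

10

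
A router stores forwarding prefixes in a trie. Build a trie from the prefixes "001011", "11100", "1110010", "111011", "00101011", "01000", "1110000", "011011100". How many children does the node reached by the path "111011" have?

0

The children of the "111011" node are the distinct next characters among strings starting with "111011".
No stored string extends past "111011".
That node has 0 child edges.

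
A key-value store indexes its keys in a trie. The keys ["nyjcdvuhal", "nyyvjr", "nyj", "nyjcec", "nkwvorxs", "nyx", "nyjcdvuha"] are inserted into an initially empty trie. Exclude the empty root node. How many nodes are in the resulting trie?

24

Trace insertions, counting only characters that open a new branch:
  "nyjcdvuhal" → 10 new (n, y, j, c, d, v, u, h, a, l)
  "nyyvjr" → prefix "ny" already present; 4 new (y, v, j, r)
  "nyj" → prefix "nyj" already present; 0 new (none)
  "nyjcec" → prefix "nyjc" already present; 2 new (e, c)
  "nkwvorxs" → prefix "n" already present; 7 new (k, w, v, o, r, x, s)
  "nyx" → prefix "ny" already present; 1 new (x)
  "nyjcdvuha" → prefix "nyjcdvuha" already present; 0 new (none)
Total nodes = 10 + 4 + 0 + 2 + 7 + 1 + 0 = 24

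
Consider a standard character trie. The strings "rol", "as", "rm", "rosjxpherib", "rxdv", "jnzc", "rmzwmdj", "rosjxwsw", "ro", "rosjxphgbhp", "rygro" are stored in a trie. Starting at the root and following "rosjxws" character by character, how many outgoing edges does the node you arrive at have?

1

Follow the path "rosjxws" to its node, then look at its outgoing edges.
Characters that immediately follow "rosjxws" among the stored strings: {w}.
That node has 1 child edge.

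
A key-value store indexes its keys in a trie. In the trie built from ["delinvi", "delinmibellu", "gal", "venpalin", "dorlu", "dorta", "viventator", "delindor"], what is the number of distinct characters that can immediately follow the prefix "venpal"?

Walk "venpal" from the root, arriving at one node.
Characters that immediately follow "venpal" among the stored strings: {i}.
That node has 1 child edge.

1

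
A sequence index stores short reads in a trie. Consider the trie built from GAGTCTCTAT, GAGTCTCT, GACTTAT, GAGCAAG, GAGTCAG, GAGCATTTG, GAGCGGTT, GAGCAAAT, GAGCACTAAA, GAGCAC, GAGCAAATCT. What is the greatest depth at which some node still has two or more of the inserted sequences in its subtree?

8

The deepest shared node is where two words last agree before diverging.
e.g. "GAGCAAAT" and "GAGCAAATCT" share the prefix "GAGCAAAT" of length 8; no pair shares a longer one.
Longest shared-prefix length: 8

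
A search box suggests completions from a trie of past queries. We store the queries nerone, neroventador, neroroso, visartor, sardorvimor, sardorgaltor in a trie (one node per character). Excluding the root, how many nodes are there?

For each word, the new-node count is its length minus the longest prefix already in the trie:
  "nerone" → 6 new (n, e, r, o, n, e)
  "neroventador" → prefix "nero" already present; 8 new (v, e, n, t, a, d, o, r)
  "neroroso" → prefix "nero" already present; 4 new (r, o, s, o)
  "visartor" → 8 new (v, i, s, a, r, t, o, r)
  "sardorvimor" → 11 new (s, a, r, d, o, r, v, i, m, o, r)
  "sardorgaltor" → prefix "sardor" already present; 6 new (g, a, l, t, o, r)
Total nodes = 6 + 8 + 4 + 8 + 11 + 6 = 43

43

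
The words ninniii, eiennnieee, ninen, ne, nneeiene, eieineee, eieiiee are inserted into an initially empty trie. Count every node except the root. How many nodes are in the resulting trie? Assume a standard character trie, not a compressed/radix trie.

35

Count nodes per top-level branch (shared prefixes stored once):
  'e'-branch (eieiiee, eieineee, eiennnieee): 18 nodes
  'n'-branch (ne, ninen, ninniii, nneeiene): 17 nodes
Sum: 35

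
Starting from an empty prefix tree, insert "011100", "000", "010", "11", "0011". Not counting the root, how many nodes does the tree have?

Trace insertions, counting only characters that open a new branch:
  "011100" → 6 new (0, 1, 1, 1, 0, 0)
  "000" → prefix "0" already present; 2 new (0, 0)
  "010" → prefix "01" already present; 1 new (0)
  "11" → 2 new (1, 1)
  "0011" → prefix "00" already present; 2 new (1, 1)
Total nodes = 6 + 2 + 1 + 2 + 2 = 13

13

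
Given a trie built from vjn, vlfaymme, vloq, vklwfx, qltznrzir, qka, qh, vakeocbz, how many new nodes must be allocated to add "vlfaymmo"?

1

The longest prefix of "vlfaymmo" already in the trie is "vlfaymm" (length 7).
Each of the 1 remaining characters creates one node.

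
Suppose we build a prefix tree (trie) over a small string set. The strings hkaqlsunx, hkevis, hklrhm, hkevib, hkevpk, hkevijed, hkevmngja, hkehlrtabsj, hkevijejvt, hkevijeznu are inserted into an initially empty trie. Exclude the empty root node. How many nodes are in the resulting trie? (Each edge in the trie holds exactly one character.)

Count nodes per top-level branch (shared prefixes stored once):
  'h'-branch (hkaqlsunx, hkehlrtabsj, hkevib, hkevijed, hkevijejvt, hkevijeznu, hkevis, hkevmngja, hkevpk, hklrhm): 42 nodes
Sum: 42

42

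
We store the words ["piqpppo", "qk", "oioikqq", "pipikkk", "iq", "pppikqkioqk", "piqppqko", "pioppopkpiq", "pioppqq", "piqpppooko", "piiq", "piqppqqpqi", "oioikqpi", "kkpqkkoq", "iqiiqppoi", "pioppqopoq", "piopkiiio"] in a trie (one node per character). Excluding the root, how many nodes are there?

82

Trace insertions, counting only characters that open a new branch:
  "piqpppo" → 7 new (p, i, q, p, p, p, o)
  "qk" → 2 new (q, k)
  "oioikqq" → 7 new (o, i, o, i, k, q, q)
  "pipikkk" → prefix "pi" already present; 5 new (p, i, k, k, k)
  "iq" → 2 new (i, q)
  "pppikqkioqk" → prefix "p" already present; 10 new (p, p, i, k, q, k, i, o, q, k)
  "piqppqko" → prefix "piqpp" already present; 3 new (q, k, o)
  "pioppopkpiq" → prefix "pi" already present; 9 new (o, p, p, o, p, k, p, i, q)
  "pioppqq" → prefix "piopp" already present; 2 new (q, q)
  "piqpppooko" → prefix "piqpppo" already present; 3 new (o, k, o)
  "piiq" → prefix "pi" already present; 2 new (i, q)
  "piqppqqpqi" → prefix "piqppq" already present; 4 new (q, p, q, i)
  "oioikqpi" → prefix "oioikq" already present; 2 new (p, i)
  "kkpqkkoq" → 8 new (k, k, p, q, k, k, o, q)
  "iqiiqppoi" → prefix "iq" already present; 7 new (i, i, q, p, p, o, i)
  "pioppqopoq" → prefix "pioppq" already present; 4 new (o, p, o, q)
  "piopkiiio" → prefix "piop" already present; 5 new (k, i, i, i, o)
Total nodes = 7 + 2 + 7 + 5 + 2 + 10 + 3 + 9 + 2 + 3 + 2 + 4 + 2 + 8 + 7 + 4 + 5 = 82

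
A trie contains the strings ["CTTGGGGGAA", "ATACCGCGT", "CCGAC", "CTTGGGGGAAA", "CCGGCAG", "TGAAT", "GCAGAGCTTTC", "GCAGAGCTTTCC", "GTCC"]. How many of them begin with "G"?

3

Filter for entries beginning with "G":
Matches: "GCAGAGCTTTC", "GCAGAGCTTTCC", "GTCC"
Count: 3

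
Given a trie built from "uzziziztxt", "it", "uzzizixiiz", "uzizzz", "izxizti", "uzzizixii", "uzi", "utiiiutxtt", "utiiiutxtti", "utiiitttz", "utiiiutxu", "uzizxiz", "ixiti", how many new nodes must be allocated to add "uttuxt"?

4

"ut" is already a path in the trie; the remaining "tuxt" must be added.
So 6 − 2 = 4 new nodes.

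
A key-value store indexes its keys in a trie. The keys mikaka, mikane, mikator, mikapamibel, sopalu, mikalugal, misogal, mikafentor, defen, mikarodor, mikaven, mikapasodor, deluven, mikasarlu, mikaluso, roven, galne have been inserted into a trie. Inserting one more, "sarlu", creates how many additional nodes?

4

Walking "sarlu" from the root, the first 1 characters ("s") follow existing edges; "a" is the first miss.
So 5 − 1 = 4 new nodes.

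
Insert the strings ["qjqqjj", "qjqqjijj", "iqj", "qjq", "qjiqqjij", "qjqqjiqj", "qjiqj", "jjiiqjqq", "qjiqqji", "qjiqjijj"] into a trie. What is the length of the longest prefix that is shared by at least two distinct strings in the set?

7

Look for the deepest trie node that still has at least two words in its subtree.
"qjiqqji" and "qjiqqjij" agree on "qjiqqji" (7 characters) before diverging; nothing deeper is shared.
Longest shared-prefix length: 7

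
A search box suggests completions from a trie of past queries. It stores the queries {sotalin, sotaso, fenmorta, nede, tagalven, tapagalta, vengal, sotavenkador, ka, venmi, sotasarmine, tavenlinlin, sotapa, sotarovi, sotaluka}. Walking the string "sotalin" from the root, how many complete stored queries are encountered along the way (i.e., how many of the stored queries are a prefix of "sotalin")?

Walk "sotalin" from the root; an end-of-word marker is hit whenever a stored word is a prefix of "sotalin".
Prefixes of the query that are stored words: "sotalin"
Count: 1

1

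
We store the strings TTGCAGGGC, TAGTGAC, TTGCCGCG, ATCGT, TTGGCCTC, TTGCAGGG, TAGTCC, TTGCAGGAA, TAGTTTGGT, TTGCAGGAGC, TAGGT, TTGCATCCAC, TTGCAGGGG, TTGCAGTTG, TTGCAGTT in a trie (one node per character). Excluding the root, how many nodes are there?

For each word, the new-node count is its length minus the longest prefix already in the trie:
  "TTGCAGGGC" → 9 new (T, T, G, C, A, G, G, G, C)
  "TAGTGAC" → prefix "T" already present; 6 new (A, G, T, G, A, C)
  "TTGCCGCG" → prefix "TTGC" already present; 4 new (C, G, C, G)
  "ATCGT" → 5 new (A, T, C, G, T)
  "TTGGCCTC" → prefix "TTG" already present; 5 new (G, C, C, T, C)
  "TTGCAGGG" → prefix "TTGCAGGG" already present; 0 new (none)
  "TAGTCC" → prefix "TAGT" already present; 2 new (C, C)
  "TTGCAGGAA" → prefix "TTGCAGG" already present; 2 new (A, A)
  "TAGTTTGGT" → prefix "TAGT" already present; 5 new (T, T, G, G, T)
  "TTGCAGGAGC" → prefix "TTGCAGGA" already present; 2 new (G, C)
  "TAGGT" → prefix "TAG" already present; 2 new (G, T)
  "TTGCATCCAC" → prefix "TTGCA" already present; 5 new (T, C, C, A, C)
  "TTGCAGGGG" → prefix "TTGCAGGG" already present; 1 new (G)
  "TTGCAGTTG" → prefix "TTGCAG" already present; 3 new (T, T, G)
  "TTGCAGTT" → prefix "TTGCAGTT" already present; 0 new (none)
Total nodes = 9 + 6 + 4 + 5 + 5 + 0 + 2 + 2 + 5 + 2 + 2 + 5 + 1 + 3 + 0 = 51

51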